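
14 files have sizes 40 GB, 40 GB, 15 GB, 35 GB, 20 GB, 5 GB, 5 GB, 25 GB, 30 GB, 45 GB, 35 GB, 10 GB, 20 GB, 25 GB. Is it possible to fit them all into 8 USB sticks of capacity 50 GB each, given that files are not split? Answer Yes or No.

Yes

A valid assignment using 8 USB sticks:
  USB stick 1: 45 + 5 = 50
  USB stick 2: 40 + 10 = 50
  USB stick 3: 40 + 5 = 45
  USB stick 4: 35 + 15 = 50
  USB stick 5: 35 = 35
  USB stick 6: 30 + 20 = 50
  USB stick 7: 25 + 25 = 50
  USB stick 8: 20 = 20
Every load is within 50 GB, so 8 USB sticks suffice.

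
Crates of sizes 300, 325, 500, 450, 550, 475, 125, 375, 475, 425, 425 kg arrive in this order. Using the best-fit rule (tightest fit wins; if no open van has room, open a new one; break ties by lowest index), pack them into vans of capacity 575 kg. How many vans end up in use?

  300 → van 1 (new)  [load 300/575]
  325 → van 2 (new)  [load 325/575]
  500 → van 3 (new)  [load 500/575]
  450 → van 4 (new)  [load 450/575]
  550 → van 5 (new)  [load 550/575]
  475 → van 6 (new)  [load 475/575]
  125 → van 4  [load 575/575]
  375 → van 7 (new)  [load 375/575]
  475 → van 8 (new)  [load 475/575]
  425 → van 9 (new)  [load 425/575]
  425 → van 10 (new)  [load 425/575]
10 vans opened.

10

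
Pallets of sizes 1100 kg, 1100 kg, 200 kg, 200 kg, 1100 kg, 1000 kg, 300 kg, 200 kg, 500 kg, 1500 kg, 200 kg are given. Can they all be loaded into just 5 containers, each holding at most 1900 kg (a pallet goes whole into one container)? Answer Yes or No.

A valid assignment using 5 containers:
  container 1: 1500 + 300 = 1800
  container 2: 1100 + 500 + 200 = 1800
  container 3: 1100 + 200 + 200 + 200 = 1700
  container 4: 1100 = 1100
  container 5: 1000 = 1000
Every load is within 1900 kg, so 5 containers suffice.

Yes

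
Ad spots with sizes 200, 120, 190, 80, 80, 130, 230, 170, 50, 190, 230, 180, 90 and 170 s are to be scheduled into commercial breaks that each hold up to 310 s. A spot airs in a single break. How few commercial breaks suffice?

Total = 230 + 230 + 200 + 190 + 190 + 180 + 170 + 170 + 130 + 120 + 90 + 80 + 80 + 50 = 2110 s.
Lower bound: ⌈2110/310⌉ = 7 commercial breaks.
Also, 8 ad spots each exceed 155 s, and no two of those can share a break, so at least 8 commercial breaks are needed.
A packing using 8 commercial breaks:
  break 1: 230 + 80 = 310
  break 2: 230 + 80 = 310
  break 3: 200 + 90 = 290
  break 4: 190 + 120 = 310
  break 5: 190 + 50 = 240
  break 6: 180 + 130 = 310
  break 7: 170 = 170
  break 8: 170 = 170
This matches the lower bound, so 8 is optimal.

8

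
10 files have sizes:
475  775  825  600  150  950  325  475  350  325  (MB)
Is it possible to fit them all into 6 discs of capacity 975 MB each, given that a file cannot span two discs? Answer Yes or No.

A valid assignment using 6 discs:
  disc 1: 950 = 950
  disc 2: 825 + 150 = 975
  disc 3: 775 = 775
  disc 4: 600 + 350 = 950
  disc 5: 475 + 475 = 950
  disc 6: 325 + 325 = 650
Every load is within 975 MB, so 6 discs suffice.

Yes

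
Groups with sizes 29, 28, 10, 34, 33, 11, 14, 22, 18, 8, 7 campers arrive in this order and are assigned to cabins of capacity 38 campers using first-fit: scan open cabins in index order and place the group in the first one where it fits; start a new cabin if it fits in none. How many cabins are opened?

  29 → cabin 1 (new)  [load 29/38]
  28 → cabin 2 (new)  [load 28/38]
  10 → cabin 2  [load 38/38]
  34 → cabin 3 (new)  [load 34/38]
  33 → cabin 4 (new)  [load 33/38]
  11 → cabin 5 (new)  [load 11/38]
  14 → cabin 5  [load 25/38]
  22 → cabin 6 (new)  [load 22/38]
  18 → cabin 7 (new)  [load 18/38]
  8 → cabin 1  [load 37/38]
  7 → cabin 5  [load 32/38]
7 cabins opened.

7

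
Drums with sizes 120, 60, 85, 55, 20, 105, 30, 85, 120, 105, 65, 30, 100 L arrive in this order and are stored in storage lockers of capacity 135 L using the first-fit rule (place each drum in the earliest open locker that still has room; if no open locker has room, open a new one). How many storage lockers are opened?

9

  120 → locker 1 (new)  [load 120/135]
  60 → locker 2 (new)  [load 60/135]
  85 → locker 3 (new)  [load 85/135]
  55 → locker 2  [load 115/135]
  20 → locker 2  [load 135/135]
  105 → locker 4 (new)  [load 105/135]
  30 → locker 3  [load 115/135]
  85 → locker 5 (new)  [load 85/135]
  120 → locker 6 (new)  [load 120/135]
  105 → locker 7 (new)  [load 105/135]
  65 → locker 8 (new)  [load 65/135]
  30 → locker 4  [load 135/135]
  100 → locker 9 (new)  [load 100/135]
9 storage lockers opened.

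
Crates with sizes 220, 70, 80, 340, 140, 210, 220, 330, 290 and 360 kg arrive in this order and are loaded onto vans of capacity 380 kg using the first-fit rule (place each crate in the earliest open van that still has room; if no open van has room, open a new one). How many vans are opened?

7

  220 → van 1 (new)  [load 220/380]
  70 → van 1  [load 290/380]
  80 → van 1  [load 370/380]
  340 → van 2 (new)  [load 340/380]
  140 → van 3 (new)  [load 140/380]
  210 → van 3  [load 350/380]
  220 → van 4 (new)  [load 220/380]
  330 → van 5 (new)  [load 330/380]
  290 → van 6 (new)  [load 290/380]
  360 → van 7 (new)  [load 360/380]
7 vans opened.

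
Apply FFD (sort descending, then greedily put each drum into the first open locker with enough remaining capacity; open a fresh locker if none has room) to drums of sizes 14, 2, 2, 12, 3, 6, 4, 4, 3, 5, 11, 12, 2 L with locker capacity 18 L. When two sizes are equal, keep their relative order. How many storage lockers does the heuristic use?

5

Sorted descending: 14, 12, 12, 11, 6, 5, 4, 4, 3, 3, 2, 2, 2.
  14 → locker 1 (new)  [load 14/18]
  12 → locker 2 (new)  [load 12/18]
  12 → locker 3 (new)  [load 12/18]
  11 → locker 4 (new)  [load 11/18]
  6 → locker 2  [load 18/18]
  5 → locker 3  [load 17/18]
  4 → locker 1  [load 18/18]
  4 → locker 4  [load 15/18]
  3 → locker 4  [load 18/18]
  3 → locker 5 (new)  [load 3/18]
  2 → locker 5  [load 5/18]
  2 → locker 5  [load 7/18]
  2 → locker 5  [load 9/18]
5 storage lockers opened.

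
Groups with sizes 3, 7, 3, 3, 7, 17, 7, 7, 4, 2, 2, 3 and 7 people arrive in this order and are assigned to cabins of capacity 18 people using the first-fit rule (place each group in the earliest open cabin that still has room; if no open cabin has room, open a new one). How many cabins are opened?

  3 → cabin 1 (new)  [load 3/18]
  7 → cabin 1  [load 10/18]
  3 → cabin 1  [load 13/18]
  3 → cabin 1  [load 16/18]
  7 → cabin 2 (new)  [load 7/18]
  17 → cabin 3 (new)  [load 17/18]
  7 → cabin 2  [load 14/18]
  7 → cabin 4 (new)  [load 7/18]
  4 → cabin 2  [load 18/18]
  2 → cabin 1  [load 18/18]
  2 → cabin 4  [load 9/18]
  3 → cabin 4  [load 12/18]
  7 → cabin 5 (new)  [load 7/18]
5 cabins opened.

5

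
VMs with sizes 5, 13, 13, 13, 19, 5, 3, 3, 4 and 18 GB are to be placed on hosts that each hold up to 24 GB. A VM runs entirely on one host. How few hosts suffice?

5

Total = 19 + 18 + 13 + 13 + 13 + 5 + 5 + 4 + 3 + 3 = 96 GB.
Lower bound: ⌈96/24⌉ = 4 hosts.
Also, 5 VMs each exceed 12 GB, and no two of those can share a host, so at least 5 hosts are needed.
A packing using 5 hosts:
  host 1: 19 + 5 = 24
  host 2: 18 + 5 = 23
  host 3: 13 + 4 + 3 + 3 = 23
  host 4: 13 = 13
  host 5: 13 = 13
This matches the lower bound, so 5 is optimal.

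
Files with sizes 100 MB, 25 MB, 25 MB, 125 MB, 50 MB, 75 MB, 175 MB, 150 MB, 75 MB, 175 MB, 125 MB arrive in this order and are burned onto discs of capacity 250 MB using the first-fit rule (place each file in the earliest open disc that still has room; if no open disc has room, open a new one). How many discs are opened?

6

  100 → disc 1 (new)  [load 100/250]
  25 → disc 1  [load 125/250]
  25 → disc 1  [load 150/250]
  125 → disc 2 (new)  [load 125/250]
  50 → disc 1  [load 200/250]
  75 → disc 2  [load 200/250]
  175 → disc 3 (new)  [load 175/250]
  150 → disc 4 (new)  [load 150/250]
  75 → disc 3  [load 250/250]
  175 → disc 5 (new)  [load 175/250]
  125 → disc 6 (new)  [load 125/250]
6 discs opened.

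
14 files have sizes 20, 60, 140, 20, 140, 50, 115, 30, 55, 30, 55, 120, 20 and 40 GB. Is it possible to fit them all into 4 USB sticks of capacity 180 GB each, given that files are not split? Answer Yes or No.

Total = 895 GB; ⌈895/180⌉ = 5.
At least 5 USB sticks are required, but only 4 are allowed.

No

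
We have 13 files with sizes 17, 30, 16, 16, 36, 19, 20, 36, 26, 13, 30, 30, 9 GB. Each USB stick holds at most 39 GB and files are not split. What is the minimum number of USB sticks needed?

9

Total = 36 + 36 + 30 + 30 + 30 + 26 + 20 + 19 + 17 + 16 + 16 + 13 + 9 = 298 GB.
Lower bound: ⌈298/39⌉ = 8 USB sticks.
A packing using 9 USB sticks:
  USB stick 1: 36 = 36
  USB stick 2: 36 = 36
  USB stick 3: 30 + 9 = 39
  USB stick 4: 30 = 30
  USB stick 5: 30 = 30
  USB stick 6: 26 + 13 = 39
  USB stick 7: 20 + 19 = 39
  USB stick 8: 17 + 16 = 33
  USB stick 9: 16 = 16
No arrangement into 8 USB sticks stays within capacity, so 9 is optimal.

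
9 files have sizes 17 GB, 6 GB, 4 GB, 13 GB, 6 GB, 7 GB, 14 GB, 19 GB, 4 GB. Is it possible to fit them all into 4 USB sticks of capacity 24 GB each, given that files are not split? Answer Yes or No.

Yes

A valid assignment using 4 USB sticks:
  USB stick 1: 19 + 4 = 23
  USB stick 2: 17 + 7 = 24
  USB stick 3: 14 + 6 + 4 = 24
  USB stick 4: 13 + 6 = 19
Every load is within 24 GB, so 4 USB sticks suffice.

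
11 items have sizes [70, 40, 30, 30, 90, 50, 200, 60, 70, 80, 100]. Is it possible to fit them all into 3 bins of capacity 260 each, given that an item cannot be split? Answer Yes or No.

Total = 820; ⌈820/260⌉ = 4.
At least 4 bins are required, but only 3 are allowed.

No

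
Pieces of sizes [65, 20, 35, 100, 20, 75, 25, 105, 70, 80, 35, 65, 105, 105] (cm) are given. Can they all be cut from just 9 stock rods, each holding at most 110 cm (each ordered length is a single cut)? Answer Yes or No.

A valid assignment using 9 stock rods:
  stock rod 1: 105 = 105
  stock rod 2: 105 = 105
  stock rod 3: 105 = 105
  stock rod 4: 100 = 100
  stock rod 5: 80 + 25 = 105
  stock rod 6: 75 + 35 = 110
  stock rod 7: 70 + 35 = 105
  stock rod 8: 65 + 20 + 20 = 105
  stock rod 9: 65 = 65
Every load is within 110 cm, so 9 stock rods suffice.

Yes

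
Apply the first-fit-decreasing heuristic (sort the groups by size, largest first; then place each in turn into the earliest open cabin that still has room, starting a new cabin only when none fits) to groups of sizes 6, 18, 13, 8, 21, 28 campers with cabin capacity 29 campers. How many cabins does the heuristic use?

Sorted descending: 28, 21, 18, 13, 8, 6.
  28 → cabin 1 (new)  [load 28/29]
  21 → cabin 2 (new)  [load 21/29]
  18 → cabin 3 (new)  [load 18/29]
  13 → cabin 4 (new)  [load 13/29]
  8 → cabin 2  [load 29/29]
  6 → cabin 3  [load 24/29]
4 cabins opened.

4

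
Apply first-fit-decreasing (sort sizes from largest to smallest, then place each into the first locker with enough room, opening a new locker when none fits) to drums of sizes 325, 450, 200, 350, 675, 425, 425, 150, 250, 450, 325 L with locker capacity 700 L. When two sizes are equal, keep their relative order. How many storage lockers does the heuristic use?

Sorted descending: 675, 450, 450, 425, 425, 350, 325, 325, 250, 200, 150.
  675 → locker 1 (new)  [load 675/700]
  450 → locker 2 (new)  [load 450/700]
  450 → locker 3 (new)  [load 450/700]
  425 → locker 4 (new)  [load 425/700]
  425 → locker 5 (new)  [load 425/700]
  350 → locker 6 (new)  [load 350/700]
  325 → locker 6  [load 675/700]
  325 → locker 7 (new)  [load 325/700]
  250 → locker 2  [load 700/700]
  200 → locker 3  [load 650/700]
  150 → locker 4  [load 575/700]
7 storage lockers opened.

7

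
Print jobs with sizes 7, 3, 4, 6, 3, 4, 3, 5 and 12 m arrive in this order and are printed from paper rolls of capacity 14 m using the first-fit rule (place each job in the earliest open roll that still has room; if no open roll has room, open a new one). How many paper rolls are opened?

  7 → roll 1 (new)  [load 7/14]
  3 → roll 1  [load 10/14]
  4 → roll 1  [load 14/14]
  6 → roll 2 (new)  [load 6/14]
  3 → roll 2  [load 9/14]
  4 → roll 2  [load 13/14]
  3 → roll 3 (new)  [load 3/14]
  5 → roll 3  [load 8/14]
  12 → roll 4 (new)  [load 12/14]
4 paper rolls opened.

4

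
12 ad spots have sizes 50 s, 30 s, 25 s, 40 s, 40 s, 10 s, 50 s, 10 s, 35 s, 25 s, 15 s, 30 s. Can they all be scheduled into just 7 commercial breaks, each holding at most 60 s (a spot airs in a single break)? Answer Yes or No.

A valid assignment using 7 commercial breaks:
  break 1: 50 + 10 = 60
  break 2: 50 + 10 = 60
  break 3: 40 + 15 = 55
  break 4: 40 = 40
  break 5: 35 + 25 = 60
  break 6: 30 + 30 = 60
  break 7: 25 = 25
Every load is within 60 s, so 7 commercial breaks suffice.

Yes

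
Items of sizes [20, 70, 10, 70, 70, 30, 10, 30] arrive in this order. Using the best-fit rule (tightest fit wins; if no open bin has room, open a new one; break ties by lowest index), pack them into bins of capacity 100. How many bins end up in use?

4

  20 → bin 1 (new)  [load 20/100]
  70 → bin 1  [load 90/100]
  10 → bin 1  [load 100/100]
  70 → bin 2 (new)  [load 70/100]
  70 → bin 3 (new)  [load 70/100]
  30 → bin 2  [load 100/100]
  10 → bin 3  [load 80/100]
  30 → bin 4 (new)  [load 30/100]
4 bins opened.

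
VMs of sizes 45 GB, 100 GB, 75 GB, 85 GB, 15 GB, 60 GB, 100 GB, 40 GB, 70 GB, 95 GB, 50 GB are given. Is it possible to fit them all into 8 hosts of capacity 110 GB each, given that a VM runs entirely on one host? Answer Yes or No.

A valid assignment using 8 hosts:
  host 1: 100 = 100
  host 2: 100 = 100
  host 3: 95 + 15 = 110
  host 4: 85 = 85
  host 5: 75 = 75
  host 6: 70 + 40 = 110
  host 7: 60 + 50 = 110
  host 8: 45 = 45
Every load is within 110 GB, so 8 hosts suffice.

Yes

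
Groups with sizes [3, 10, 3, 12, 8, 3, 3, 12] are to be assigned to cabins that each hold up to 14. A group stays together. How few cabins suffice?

5

Total = 12 + 12 + 10 + 8 + 3 + 3 + 3 + 3 = 54.
Lower bound: ⌈54/14⌉ = 4 cabins.
A packing using 5 cabins:
  cabin 1: 12 = 12
  cabin 2: 12 = 12
  cabin 3: 10 + 3 = 13
  cabin 4: 8 + 3 + 3 = 14
  cabin 5: 3 = 3
No arrangement into 4 cabins stays within capacity, so 5 is optimal.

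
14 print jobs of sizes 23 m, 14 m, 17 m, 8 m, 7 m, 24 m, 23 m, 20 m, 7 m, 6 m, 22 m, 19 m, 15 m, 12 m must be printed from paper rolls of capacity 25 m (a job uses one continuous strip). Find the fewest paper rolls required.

Total = 24 + 23 + 23 + 22 + 20 + 19 + 17 + 15 + 14 + 12 + 8 + 7 + 7 + 6 = 217 m.
Lower bound: ⌈217/25⌉ = 9 paper rolls.
A packing using 10 paper rolls:
  roll 1: 24 = 24
  roll 2: 23 = 23
  roll 3: 23 = 23
  roll 4: 22 = 22
  roll 5: 20 = 20
  roll 6: 19 + 6 = 25
  roll 7: 17 + 8 = 25
  roll 8: 15 + 7 = 22
  roll 9: 14 + 7 = 21
  roll 10: 12 = 12
No arrangement into 9 paper rolls stays within capacity, so 10 is optimal.

10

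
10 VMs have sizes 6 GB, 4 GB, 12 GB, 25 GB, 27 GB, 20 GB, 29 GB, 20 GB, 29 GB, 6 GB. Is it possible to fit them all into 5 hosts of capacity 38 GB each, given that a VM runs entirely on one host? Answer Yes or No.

Total = 178 GB; ⌈178/38⌉ = 5.
6 VMs each exceed half the capacity and cannot share a host, forcing at least 6 hosts.
At least 6 hosts are required, but only 5 are allowed.

No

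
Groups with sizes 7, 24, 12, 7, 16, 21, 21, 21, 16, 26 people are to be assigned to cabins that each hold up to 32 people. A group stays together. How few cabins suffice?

Total = 26 + 24 + 21 + 21 + 21 + 16 + 16 + 12 + 7 + 7 = 171 people.
Lower bound: ⌈171/32⌉ = 6 cabins.
A packing using 7 cabins:
  cabin 1: 26 = 26
  cabin 2: 24 + 7 = 31
  cabin 3: 21 + 7 = 28
  cabin 4: 21 = 21
  cabin 5: 21 = 21
  cabin 6: 16 + 16 = 32
  cabin 7: 12 = 12
No arrangement into 6 cabins stays within capacity, so 7 is optimal.

7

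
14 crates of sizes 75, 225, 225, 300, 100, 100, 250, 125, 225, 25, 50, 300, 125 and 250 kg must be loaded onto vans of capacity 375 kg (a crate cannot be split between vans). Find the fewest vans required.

Total = 300 + 300 + 250 + 250 + 225 + 225 + 225 + 125 + 125 + 100 + 100 + 75 + 50 + 25 = 2375 kg.
Lower bound: ⌈2375/375⌉ = 7 vans.
A packing using 7 vans:
  van 1: 300 + 75 = 375
  van 2: 300 + 50 + 25 = 375
  van 3: 250 + 125 = 375
  van 4: 250 + 125 = 375
  van 5: 225 + 100 = 325
  van 6: 225 + 100 = 325
  van 7: 225 = 225
This matches the lower bound, so 7 is optimal.

7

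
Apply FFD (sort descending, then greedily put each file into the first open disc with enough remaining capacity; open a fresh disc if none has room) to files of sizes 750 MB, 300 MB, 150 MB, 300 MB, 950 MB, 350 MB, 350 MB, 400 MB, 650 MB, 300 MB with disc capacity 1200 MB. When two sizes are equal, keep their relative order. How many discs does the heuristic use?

Sorted descending: 950, 750, 650, 400, 350, 350, 300, 300, 300, 150.
  950 → disc 1 (new)  [load 950/1200]
  750 → disc 2 (new)  [load 750/1200]
  650 → disc 3 (new)  [load 650/1200]
  400 → disc 2  [load 1150/1200]
  350 → disc 3  [load 1000/1200]
  350 → disc 4 (new)  [load 350/1200]
  300 → disc 4  [load 650/1200]
  300 → disc 4  [load 950/1200]
  300 → disc 5 (new)  [load 300/1200]
  150 → disc 1  [load 1100/1200]
5 discs opened.

5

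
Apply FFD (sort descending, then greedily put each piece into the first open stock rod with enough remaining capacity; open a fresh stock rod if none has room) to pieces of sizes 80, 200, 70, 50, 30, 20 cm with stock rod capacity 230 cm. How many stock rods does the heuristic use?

Sorted descending: 200, 80, 70, 50, 30, 20.
  200 → stock rod 1 (new)  [load 200/230]
  80 → stock rod 2 (new)  [load 80/230]
  70 → stock rod 2  [load 150/230]
  50 → stock rod 2  [load 200/230]
  30 → stock rod 1  [load 230/230]
  20 → stock rod 2  [load 220/230]
2 stock rods opened.

2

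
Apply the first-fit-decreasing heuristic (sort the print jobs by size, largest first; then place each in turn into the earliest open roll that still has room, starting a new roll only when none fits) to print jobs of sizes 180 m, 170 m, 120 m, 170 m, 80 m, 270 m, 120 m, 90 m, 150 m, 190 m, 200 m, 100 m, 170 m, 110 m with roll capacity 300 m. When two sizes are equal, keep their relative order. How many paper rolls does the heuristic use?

8

Sorted descending: 270, 200, 190, 180, 170, 170, 170, 150, 120, 120, 110, 100, 90, 80.
  270 → roll 1 (new)  [load 270/300]
  200 → roll 2 (new)  [load 200/300]
  190 → roll 3 (new)  [load 190/300]
  180 → roll 4 (new)  [load 180/300]
  170 → roll 5 (new)  [load 170/300]
  170 → roll 6 (new)  [load 170/300]
  170 → roll 7 (new)  [load 170/300]
  150 → roll 8 (new)  [load 150/300]
  120 → roll 4  [load 300/300]
  120 → roll 5  [load 290/300]
  110 → roll 3  [load 300/300]
  100 → roll 2  [load 300/300]
  90 → roll 6  [load 260/300]
  80 → roll 7  [load 250/300]
8 paper rolls opened.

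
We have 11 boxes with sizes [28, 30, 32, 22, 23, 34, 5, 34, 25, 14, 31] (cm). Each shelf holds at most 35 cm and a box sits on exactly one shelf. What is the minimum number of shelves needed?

Total = 34 + 34 + 32 + 31 + 30 + 28 + 25 + 23 + 22 + 14 + 5 = 278 cm.
Lower bound: ⌈278/35⌉ = 8 shelves.
Also, 9 boxes each exceed 35/2 cm, and no two of those can share a shelf, so at least 9 shelves are needed.
A packing using 10 shelves:
  shelf 1: 34 = 34
  shelf 2: 34 = 34
  shelf 3: 32 = 32
  shelf 4: 31 = 31
  shelf 5: 30 + 5 = 35
  shelf 6: 28 = 28
  shelf 7: 25 = 25
  shelf 8: 23 = 23
  shelf 9: 22 = 22
  shelf 10: 14 = 14
No arrangement into 9 shelves stays within capacity, so 10 is optimal.

10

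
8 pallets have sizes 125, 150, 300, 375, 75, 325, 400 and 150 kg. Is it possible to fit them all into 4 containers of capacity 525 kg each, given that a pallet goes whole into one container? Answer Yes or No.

A valid assignment using 4 containers:
  container 1: 400 + 125 = 525
  container 2: 375 + 150 = 525
  container 3: 325 + 150 = 475
  container 4: 300 + 75 = 375
Every load is within 525 kg, so 4 containers suffice.

Yes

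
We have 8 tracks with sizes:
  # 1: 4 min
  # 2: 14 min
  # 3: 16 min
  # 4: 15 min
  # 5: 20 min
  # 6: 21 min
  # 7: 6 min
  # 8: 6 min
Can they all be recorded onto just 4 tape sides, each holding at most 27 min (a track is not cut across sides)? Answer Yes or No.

Total = 102 min; ⌈102/27⌉ = 4.
5 tracks each exceed half the capacity and cannot share a side, forcing at least 5 tape sides.
At least 5 tape sides are required, but only 4 are allowed.

No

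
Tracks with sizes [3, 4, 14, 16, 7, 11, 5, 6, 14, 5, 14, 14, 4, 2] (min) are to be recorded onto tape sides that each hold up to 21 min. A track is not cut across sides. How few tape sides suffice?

Total = 16 + 14 + 14 + 14 + 14 + 11 + 7 + 6 + 5 + 5 + 4 + 4 + 3 + 2 = 119 min.
Lower bound: ⌈119/21⌉ = 6 tape sides.
A packing using 6 tape sides:
  side 1: 16 + 5 = 21
  side 2: 14 + 7 = 21
  side 3: 14 + 6 = 20
  side 4: 14 + 5 + 2 = 21
  side 5: 14 + 4 + 3 = 21
  side 6: 11 + 4 = 15
This matches the lower bound, so 6 is optimal.

6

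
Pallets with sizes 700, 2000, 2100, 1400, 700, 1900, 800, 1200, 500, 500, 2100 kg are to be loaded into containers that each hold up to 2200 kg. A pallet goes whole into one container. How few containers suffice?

7

Total = 2100 + 2100 + 2000 + 1900 + 1400 + 1200 + 800 + 700 + 700 + 500 + 500 = 13900 kg.
Lower bound: ⌈13900/2200⌉ = 7 containers.
A packing using 7 containers:
  container 1: 2100 = 2100
  container 2: 2100 = 2100
  container 3: 2000 = 2000
  container 4: 1900 = 1900
  container 5: 1400 + 800 = 2200
  container 6: 1200 + 700 = 1900
  container 7: 700 + 500 + 500 = 1700
This matches the lower bound, so 7 is optimal.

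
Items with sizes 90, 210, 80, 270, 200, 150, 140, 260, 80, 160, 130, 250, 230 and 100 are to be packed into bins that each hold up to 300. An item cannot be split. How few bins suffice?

Total = 270 + 260 + 250 + 230 + 210 + 200 + 160 + 150 + 140 + 130 + 100 + 90 + 80 + 80 = 2350.
Lower bound: ⌈2350/300⌉ = 8 bins.
A packing using 9 bins:
  bin 1: 270 = 270
  bin 2: 260 = 260
  bin 3: 250 = 250
  bin 4: 230 = 230
  bin 5: 210 + 90 = 300
  bin 6: 200 + 100 = 300
  bin 7: 160 + 140 = 300
  bin 8: 150 + 130 = 280
  bin 9: 80 + 80 = 160
No arrangement into 8 bins stays within capacity, so 9 is optimal.

9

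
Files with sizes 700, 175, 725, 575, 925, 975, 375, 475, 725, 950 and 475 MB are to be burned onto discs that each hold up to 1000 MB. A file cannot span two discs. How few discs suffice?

Total = 975 + 950 + 925 + 725 + 725 + 700 + 575 + 475 + 475 + 375 + 175 = 7075 MB.
Lower bound: ⌈7075/1000⌉ = 8 discs.
A packing using 8 discs:
  disc 1: 975 = 975
  disc 2: 950 = 950
  disc 3: 925 = 925
  disc 4: 725 + 175 = 900
  disc 5: 725 = 725
  disc 6: 700 = 700
  disc 7: 575 + 375 = 950
  disc 8: 475 + 475 = 950
This matches the lower bound, so 8 is optimal.

8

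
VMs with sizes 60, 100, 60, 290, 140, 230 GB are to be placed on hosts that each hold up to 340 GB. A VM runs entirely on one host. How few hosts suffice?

Total = 290 + 230 + 140 + 100 + 60 + 60 = 880 GB.
Lower bound: ⌈880/340⌉ = 3 hosts.
A packing using 3 hosts:
  host 1: 290 = 290
  host 2: 230 + 100 = 330
  host 3: 140 + 60 + 60 = 260
This matches the lower bound, so 3 is optimal.

3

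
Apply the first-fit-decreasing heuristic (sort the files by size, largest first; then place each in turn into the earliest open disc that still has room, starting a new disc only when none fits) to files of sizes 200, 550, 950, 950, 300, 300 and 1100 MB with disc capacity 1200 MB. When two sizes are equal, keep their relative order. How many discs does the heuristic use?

4

Sorted descending: 1100, 950, 950, 550, 300, 300, 200.
  1100 → disc 1 (new)  [load 1100/1200]
  950 → disc 2 (new)  [load 950/1200]
  950 → disc 3 (new)  [load 950/1200]
  550 → disc 4 (new)  [load 550/1200]
  300 → disc 4  [load 850/1200]
  300 → disc 4  [load 1150/1200]
  200 → disc 2  [load 1150/1200]
4 discs opened.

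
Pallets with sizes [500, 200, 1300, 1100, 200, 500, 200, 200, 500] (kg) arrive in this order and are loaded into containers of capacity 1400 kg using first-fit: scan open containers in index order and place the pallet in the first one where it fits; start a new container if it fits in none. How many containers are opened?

  500 → container 1 (new)  [load 500/1400]
  200 → container 1  [load 700/1400]
  1300 → container 2 (new)  [load 1300/1400]
  1100 → container 3 (new)  [load 1100/1400]
  200 → container 1  [load 900/1400]
  500 → container 1  [load 1400/1400]
  200 → container 3  [load 1300/1400]
  200 → container 4 (new)  [load 200/1400]
  500 → container 4  [load 700/1400]
4 containers opened.

4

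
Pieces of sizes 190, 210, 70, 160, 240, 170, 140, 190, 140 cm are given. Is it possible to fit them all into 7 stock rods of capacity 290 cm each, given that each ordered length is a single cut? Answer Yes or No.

A valid assignment using 7 stock rods:
  stock rod 1: 240 = 240
  stock rod 2: 210 + 70 = 280
  stock rod 3: 190 = 190
  stock rod 4: 190 = 190
  stock rod 5: 170 = 170
  stock rod 6: 160 = 160
  stock rod 7: 140 + 140 = 280
Every load is within 290 cm, so 7 stock rods suffice.

Yes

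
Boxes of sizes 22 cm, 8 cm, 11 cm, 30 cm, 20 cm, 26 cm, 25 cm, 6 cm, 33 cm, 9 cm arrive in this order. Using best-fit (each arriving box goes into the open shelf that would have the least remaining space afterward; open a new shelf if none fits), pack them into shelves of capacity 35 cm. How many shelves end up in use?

  22 → shelf 1 (new)  [load 22/35]
  8 → shelf 1  [load 30/35]
  11 → shelf 2 (new)  [load 11/35]
  30 → shelf 3 (new)  [load 30/35]
  20 → shelf 2  [load 31/35]
  26 → shelf 4 (new)  [load 26/35]
  25 → shelf 5 (new)  [load 25/35]
  6 → shelf 4  [load 32/35]
  33 → shelf 6 (new)  [load 33/35]
  9 → shelf 5  [load 34/35]
6 shelves opened.

6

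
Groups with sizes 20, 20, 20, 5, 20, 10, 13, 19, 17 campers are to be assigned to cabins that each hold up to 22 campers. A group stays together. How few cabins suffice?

Total = 20 + 20 + 20 + 20 + 19 + 17 + 13 + 10 + 5 = 144 campers.
Lower bound: ⌈144/22⌉ = 7 cabins.
A packing using 8 cabins:
  cabin 1: 20 = 20
  cabin 2: 20 = 20
  cabin 3: 20 = 20
  cabin 4: 20 = 20
  cabin 5: 19 = 19
  cabin 6: 17 + 5 = 22
  cabin 7: 13 = 13
  cabin 8: 10 = 10
No arrangement into 7 cabins stays within capacity, so 8 is optimal.

8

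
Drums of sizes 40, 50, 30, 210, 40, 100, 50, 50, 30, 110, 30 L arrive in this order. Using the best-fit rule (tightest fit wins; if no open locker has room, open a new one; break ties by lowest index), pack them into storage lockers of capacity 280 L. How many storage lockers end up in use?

  40 → locker 1 (new)  [load 40/280]
  50 → locker 1  [load 90/280]
  30 → locker 1  [load 120/280]
  210 → locker 2 (new)  [load 210/280]
  40 → locker 2  [load 250/280]
  100 → locker 1  [load 220/280]
  50 → locker 1  [load 270/280]
  50 → locker 3 (new)  [load 50/280]
  30 → locker 2  [load 280/280]
  110 → locker 3  [load 160/280]
  30 → locker 3  [load 190/280]
3 storage lockers opened.

3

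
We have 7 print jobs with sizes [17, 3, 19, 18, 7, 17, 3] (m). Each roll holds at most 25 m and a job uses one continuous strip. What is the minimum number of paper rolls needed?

Total = 19 + 18 + 17 + 17 + 7 + 3 + 3 = 84 m.
Lower bound: ⌈84/25⌉ = 4 paper rolls.
A packing using 4 paper rolls:
  roll 1: 19 + 3 + 3 = 25
  roll 2: 18 + 7 = 25
  roll 3: 17 = 17
  roll 4: 17 = 17
This matches the lower bound, so 4 is optimal.

4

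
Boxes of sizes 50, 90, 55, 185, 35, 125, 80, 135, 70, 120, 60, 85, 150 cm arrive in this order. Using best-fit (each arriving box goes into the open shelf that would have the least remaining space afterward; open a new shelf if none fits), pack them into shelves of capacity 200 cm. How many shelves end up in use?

  50 → shelf 1 (new)  [load 50/200]
  90 → shelf 1  [load 140/200]
  55 → shelf 1  [load 195/200]
  185 → shelf 2 (new)  [load 185/200]
  35 → shelf 3 (new)  [load 35/200]
  125 → shelf 3  [load 160/200]
  80 → shelf 4 (new)  [load 80/200]
  135 → shelf 5 (new)  [load 135/200]
  70 → shelf 4  [load 150/200]
  120 → shelf 6 (new)  [load 120/200]
  60 → shelf 5  [load 195/200]
  85 → shelf 7 (new)  [load 85/200]
  150 → shelf 8 (new)  [load 150/200]
8 shelves opened.

8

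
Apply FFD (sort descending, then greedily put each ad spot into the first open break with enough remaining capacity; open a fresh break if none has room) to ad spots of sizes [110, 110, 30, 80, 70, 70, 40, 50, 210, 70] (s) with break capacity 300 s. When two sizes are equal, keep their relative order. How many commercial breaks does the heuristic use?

Sorted descending: 210, 110, 110, 80, 70, 70, 70, 50, 40, 30.
  210 → break 1 (new)  [load 210/300]
  110 → break 2 (new)  [load 110/300]
  110 → break 2  [load 220/300]
  80 → break 1  [load 290/300]
  70 → break 2  [load 290/300]
  70 → break 3 (new)  [load 70/300]
  70 → break 3  [load 140/300]
  50 → break 3  [load 190/300]
  40 → break 3  [load 230/300]
  30 → break 3  [load 260/300]
3 commercial breaks opened.

3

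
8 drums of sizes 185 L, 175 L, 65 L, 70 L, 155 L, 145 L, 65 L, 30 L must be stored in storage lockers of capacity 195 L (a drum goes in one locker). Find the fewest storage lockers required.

6

Total = 185 + 175 + 155 + 145 + 70 + 65 + 65 + 30 = 890 L.
Lower bound: ⌈890/195⌉ = 5 storage lockers.
A packing using 6 storage lockers:
  locker 1: 185 = 185
  locker 2: 175 = 175
  locker 3: 155 + 30 = 185
  locker 4: 145 = 145
  locker 5: 70 + 65 = 135
  locker 6: 65 = 65
No arrangement into 5 storage lockers stays within capacity, so 6 is optimal.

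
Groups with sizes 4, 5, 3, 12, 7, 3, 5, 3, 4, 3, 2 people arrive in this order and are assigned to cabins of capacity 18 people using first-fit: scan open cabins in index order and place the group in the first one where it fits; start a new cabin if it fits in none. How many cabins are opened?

3

  4 → cabin 1 (new)  [load 4/18]
  5 → cabin 1  [load 9/18]
  3 → cabin 1  [load 12/18]
  12 → cabin 2 (new)  [load 12/18]
  7 → cabin 3 (new)  [load 7/18]
  3 → cabin 1  [load 15/18]
  5 → cabin 2  [load 17/18]
  3 → cabin 1  [load 18/18]
  4 → cabin 3  [load 11/18]
  3 → cabin 3  [load 14/18]
  2 → cabin 3  [load 16/18]
3 cabins opened.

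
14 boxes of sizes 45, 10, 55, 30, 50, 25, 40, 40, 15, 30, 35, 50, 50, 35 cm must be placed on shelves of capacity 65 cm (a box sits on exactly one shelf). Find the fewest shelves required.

Total = 55 + 50 + 50 + 50 + 45 + 40 + 40 + 35 + 35 + 30 + 30 + 25 + 15 + 10 = 510 cm.
Lower bound: ⌈510/65⌉ = 8 shelves.
Also, 9 boxes each exceed 65/2 cm, and no two of those can share a shelf, so at least 9 shelves are needed.
A packing using 9 shelves:
  shelf 1: 55 + 10 = 65
  shelf 2: 50 + 15 = 65
  shelf 3: 50 = 50
  shelf 4: 50 = 50
  shelf 5: 45 = 45
  shelf 6: 40 + 25 = 65
  shelf 7: 40 = 40
  shelf 8: 35 + 30 = 65
  shelf 9: 35 + 30 = 65
This matches the lower bound, so 9 is optimal.

9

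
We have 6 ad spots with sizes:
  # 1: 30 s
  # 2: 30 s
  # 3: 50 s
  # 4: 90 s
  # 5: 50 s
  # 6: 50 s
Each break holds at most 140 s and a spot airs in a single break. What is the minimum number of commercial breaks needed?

3

Total = 90 + 50 + 50 + 50 + 30 + 30 = 300 s.
Lower bound: ⌈300/140⌉ = 3 commercial breaks.
A packing using 3 commercial breaks:
  break 1: 90 + 50 = 140
  break 2: 50 + 50 + 30 = 130
  break 3: 30 = 30
This matches the lower bound, so 3 is optimal.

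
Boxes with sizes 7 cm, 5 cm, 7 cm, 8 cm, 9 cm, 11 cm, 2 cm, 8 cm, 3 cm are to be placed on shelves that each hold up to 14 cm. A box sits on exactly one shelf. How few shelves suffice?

Total = 11 + 9 + 8 + 8 + 7 + 7 + 5 + 3 + 2 = 60 cm.
Lower bound: ⌈60/14⌉ = 5 shelves.
A packing using 5 shelves:
  shelf 1: 11 + 3 = 14
  shelf 2: 9 + 5 = 14
  shelf 3: 8 + 2 = 10
  shelf 4: 8 = 8
  shelf 5: 7 + 7 = 14
This matches the lower bound, so 5 is optimal.

5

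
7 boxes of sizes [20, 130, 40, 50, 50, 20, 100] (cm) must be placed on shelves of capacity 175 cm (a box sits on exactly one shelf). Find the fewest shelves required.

Total = 130 + 100 + 50 + 50 + 40 + 20 + 20 = 410 cm.
Lower bound: ⌈410/175⌉ = 3 shelves.
A packing using 3 shelves:
  shelf 1: 130 + 40 = 170
  shelf 2: 100 + 50 + 20 = 170
  shelf 3: 50 + 20 = 70
This matches the lower bound, so 3 is optimal.

3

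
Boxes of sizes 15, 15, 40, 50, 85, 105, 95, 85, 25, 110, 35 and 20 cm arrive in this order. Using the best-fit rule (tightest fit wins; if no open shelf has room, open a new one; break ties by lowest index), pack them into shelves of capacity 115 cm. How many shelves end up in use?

  15 → shelf 1 (new)  [load 15/115]
  15 → shelf 1  [load 30/115]
  40 → shelf 1  [load 70/115]
  50 → shelf 2 (new)  [load 50/115]
  85 → shelf 3 (new)  [load 85/115]
  105 → shelf 4 (new)  [load 105/115]
  95 → shelf 5 (new)  [load 95/115]
  85 → shelf 6 (new)  [load 85/115]
  25 → shelf 3  [load 110/115]
  110 → shelf 7 (new)  [load 110/115]
  35 → shelf 1  [load 105/115]
  20 → shelf 5  [load 115/115]
7 shelves opened.

7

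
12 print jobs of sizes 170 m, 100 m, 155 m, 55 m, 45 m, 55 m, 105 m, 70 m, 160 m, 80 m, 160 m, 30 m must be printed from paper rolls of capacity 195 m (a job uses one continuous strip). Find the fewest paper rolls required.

Total = 170 + 160 + 160 + 155 + 105 + 100 + 80 + 70 + 55 + 55 + 45 + 30 = 1185 m.
Lower bound: ⌈1185/195⌉ = 7 paper rolls.
A packing using 7 paper rolls:
  roll 1: 170 = 170
  roll 2: 160 + 30 = 190
  roll 3: 160 = 160
  roll 4: 155 = 155
  roll 5: 105 + 80 = 185
  roll 6: 100 + 70 = 170
  roll 7: 55 + 55 + 45 = 155
This matches the lower bound, so 7 is optimal.

7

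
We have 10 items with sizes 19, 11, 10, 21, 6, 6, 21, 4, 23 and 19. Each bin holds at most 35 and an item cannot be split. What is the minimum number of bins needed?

Total = 23 + 21 + 21 + 19 + 19 + 11 + 10 + 6 + 6 + 4 = 140.
Lower bound: ⌈140/35⌉ = 4 bins.
Also, 5 items each exceed 35/2, and no two of those can share a bin, so at least 5 bins are needed.
A packing using 5 bins:
  bin 1: 23 + 11 = 34
  bin 2: 21 + 10 + 4 = 35
  bin 3: 21 + 6 + 6 = 33
  bin 4: 19 = 19
  bin 5: 19 = 19
This matches the lower bound, so 5 is optimal.

5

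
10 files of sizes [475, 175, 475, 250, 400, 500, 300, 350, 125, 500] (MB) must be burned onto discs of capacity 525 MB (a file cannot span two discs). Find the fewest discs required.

Total = 500 + 500 + 475 + 475 + 400 + 350 + 300 + 250 + 175 + 125 = 3550 MB.
Lower bound: ⌈3550/525⌉ = 7 discs.
A packing using 8 discs:
  disc 1: 500 = 500
  disc 2: 500 = 500
  disc 3: 475 = 475
  disc 4: 475 = 475
  disc 5: 400 + 125 = 525
  disc 6: 350 + 175 = 525
  disc 7: 300 = 300
  disc 8: 250 = 250
No arrangement into 7 discs stays within capacity, so 8 is optimal.

8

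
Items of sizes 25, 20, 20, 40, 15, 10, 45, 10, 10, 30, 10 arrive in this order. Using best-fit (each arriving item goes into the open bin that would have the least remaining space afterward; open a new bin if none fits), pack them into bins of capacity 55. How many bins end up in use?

5

  25 → bin 1 (new)  [load 25/55]
  20 → bin 1  [load 45/55]
  20 → bin 2 (new)  [load 20/55]
  40 → bin 3 (new)  [load 40/55]
  15 → bin 3  [load 55/55]
  10 → bin 1  [load 55/55]
  45 → bin 4 (new)  [load 45/55]
  10 → bin 4  [load 55/55]
  10 → bin 2  [load 30/55]
  30 → bin 5 (new)  [load 30/55]
  10 → bin 2  [load 40/55]
5 bins opened.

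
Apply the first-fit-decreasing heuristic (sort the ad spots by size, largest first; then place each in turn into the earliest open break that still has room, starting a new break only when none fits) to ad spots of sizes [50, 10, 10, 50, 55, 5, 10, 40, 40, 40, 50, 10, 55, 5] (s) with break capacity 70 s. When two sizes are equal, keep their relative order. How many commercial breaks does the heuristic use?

8

Sorted descending: 55, 55, 50, 50, 50, 40, 40, 40, 10, 10, 10, 10, 5, 5.
  55 → break 1 (new)  [load 55/70]
  55 → break 2 (new)  [load 55/70]
  50 → break 3 (new)  [load 50/70]
  50 → break 4 (new)  [load 50/70]
  50 → break 5 (new)  [load 50/70]
  40 → break 6 (new)  [load 40/70]
  40 → break 7 (new)  [load 40/70]
  40 → break 8 (new)  [load 40/70]
  10 → break 1  [load 65/70]
  10 → break 2  [load 65/70]
  10 → break 3  [load 60/70]
  10 → break 3  [load 70/70]
  5 → break 1  [load 70/70]
  5 → break 2  [load 70/70]
8 commercial breaks opened.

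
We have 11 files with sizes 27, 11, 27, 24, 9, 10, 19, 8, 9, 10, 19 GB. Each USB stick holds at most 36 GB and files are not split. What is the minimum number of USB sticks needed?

Total = 27 + 27 + 24 + 19 + 19 + 11 + 10 + 10 + 9 + 9 + 8 = 173 GB.
Lower bound: ⌈173/36⌉ = 5 USB sticks.
A packing using 6 USB sticks:
  USB stick 1: 27 + 9 = 36
  USB stick 2: 27 + 9 = 36
  USB stick 3: 24 + 11 = 35
  USB stick 4: 19 + 10 = 29
  USB stick 5: 19 + 10 = 29
  USB stick 6: 8 = 8
No arrangement into 5 USB sticks stays within capacity, so 6 is optimal.

6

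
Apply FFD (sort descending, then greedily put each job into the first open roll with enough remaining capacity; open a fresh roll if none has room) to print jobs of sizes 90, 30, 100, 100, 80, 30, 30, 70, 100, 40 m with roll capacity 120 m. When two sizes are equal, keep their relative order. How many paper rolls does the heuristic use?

7

Sorted descending: 100, 100, 100, 90, 80, 70, 40, 30, 30, 30.
  100 → roll 1 (new)  [load 100/120]
  100 → roll 2 (new)  [load 100/120]
  100 → roll 3 (new)  [load 100/120]
  90 → roll 4 (new)  [load 90/120]
  80 → roll 5 (new)  [load 80/120]
  70 → roll 6 (new)  [load 70/120]
  40 → roll 5  [load 120/120]
  30 → roll 4  [load 120/120]
  30 → roll 6  [load 100/120]
  30 → roll 7 (new)  [load 30/120]
7 paper rolls opened.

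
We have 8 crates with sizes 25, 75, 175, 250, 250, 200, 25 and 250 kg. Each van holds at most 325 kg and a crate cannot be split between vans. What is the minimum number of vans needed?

Total = 250 + 250 + 250 + 200 + 175 + 75 + 25 + 25 = 1250 kg.
Lower bound: ⌈1250/325⌉ = 4 vans.
Also, 5 crates each exceed 325/2 kg, and no two of those can share a van, so at least 5 vans are needed.
A packing using 5 vans:
  van 1: 250 + 75 = 325
  van 2: 250 + 25 + 25 = 300
  van 3: 250 = 250
  van 4: 200 = 200
  van 5: 175 = 175
This matches the lower bound, so 5 is optimal.

5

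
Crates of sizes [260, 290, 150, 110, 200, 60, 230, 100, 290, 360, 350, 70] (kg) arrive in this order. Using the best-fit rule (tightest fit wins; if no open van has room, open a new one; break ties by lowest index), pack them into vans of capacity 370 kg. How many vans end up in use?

  260 → van 1 (new)  [load 260/370]
  290 → van 2 (new)  [load 290/370]
  150 → van 3 (new)  [load 150/370]
  110 → van 1  [load 370/370]
  200 → van 3  [load 350/370]
  60 → van 2  [load 350/370]
  230 → van 4 (new)  [load 230/370]
  100 → van 4  [load 330/370]
  290 → van 5 (new)  [load 290/370]
  360 → van 6 (new)  [load 360/370]
  350 → van 7 (new)  [load 350/370]
  70 → van 5  [load 360/370]
7 vans opened.

7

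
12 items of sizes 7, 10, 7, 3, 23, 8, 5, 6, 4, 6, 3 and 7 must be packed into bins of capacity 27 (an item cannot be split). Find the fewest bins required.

4

Total = 23 + 10 + 8 + 7 + 7 + 7 + 6 + 6 + 5 + 4 + 3 + 3 = 89.
Lower bound: ⌈89/27⌉ = 4 bins.
A packing using 4 bins:
  bin 1: 23 + 4 = 27
  bin 2: 10 + 8 + 7 = 25
  bin 3: 7 + 7 + 6 + 6 = 26
  bin 4: 5 + 3 + 3 = 11
This matches the lower bound, so 4 is optimal.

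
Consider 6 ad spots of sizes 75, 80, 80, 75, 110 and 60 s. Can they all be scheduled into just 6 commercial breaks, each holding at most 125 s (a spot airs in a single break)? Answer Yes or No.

A valid assignment using 6 commercial breaks:
  break 1: 110 = 110
  break 2: 80 = 80
  break 3: 80 = 80
  break 4: 75 = 75
  break 5: 75 = 75
  break 6: 60 = 60
Every load is within 125 s, so 6 commercial breaks suffice.

Yes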